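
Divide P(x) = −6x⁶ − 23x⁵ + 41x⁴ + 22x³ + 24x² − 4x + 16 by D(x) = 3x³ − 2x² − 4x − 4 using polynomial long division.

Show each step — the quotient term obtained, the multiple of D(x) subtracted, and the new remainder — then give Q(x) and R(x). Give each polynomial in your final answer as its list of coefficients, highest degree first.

Step 1: lead(−6x⁶ − 23x⁵ + 41x⁴ + 22x³ + 24x² − 4x + 16) ÷ lead(D) = −6x⁶ ÷ 3x³ = −2x³. Subtract (−2x³)·D = −6x⁶ + 4x⁵ + 8x⁴ + 8x³. Remainder: −27x⁵ + 33x⁴ + 14x³ + 24x² − 4x + 16.
Step 2: lead(−27x⁵ + 33x⁴ + 14x³ + 24x² − 4x + 16) ÷ lead(D) = −27x⁵ ÷ 3x³ = −9x². Subtract (−9x²)·D = −27x⁵ + 18x⁴ + 36x³ + 36x². Remainder: 15x⁴ − 22x³ − 12x² − 4x + 16.
Step 3: lead(15x⁴ − 22x³ − 12x² − 4x + 16) ÷ lead(D) = 15x⁴ ÷ 3x³ = 5x. Subtract (5x)·D = 15x⁴ − 10x³ − 20x² − 20x. Remainder: −12x³ + 8x² + 16x + 16.
Step 4: lead(−12x³ + 8x² + 16x + 16) ÷ lead(D) = −12x³ ÷ 3x³ = −4. Subtract (−4)·D = −12x³ + 8x² + 16x + 16. Remainder: 0.

Q = [-2, -9, 5, -4]; R = [0]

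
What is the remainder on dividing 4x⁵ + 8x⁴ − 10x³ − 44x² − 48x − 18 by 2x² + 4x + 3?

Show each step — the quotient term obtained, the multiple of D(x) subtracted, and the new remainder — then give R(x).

R(x) = 0

Step 1: lead(4x⁵ + 8x⁴ − 10x³ − 44x² − 48x − 18) ÷ lead(D) = 4x⁵ ÷ 2x² = 2x³. Subtract (2x³)·D = 4x⁵ + 8x⁴ + 6x³. Remainder: −16x³ − 44x² − 48x − 18.
Step 2: lead(−16x³ − 44x² − 48x − 18) ÷ lead(D) = −16x³ ÷ 2x² = −8x. Subtract (−8x)·D = −16x³ − 32x² − 24x. Remainder: −12x² − 24x − 18.
Step 3: lead(−12x² − 24x − 18) ÷ lead(D) = −12x² ÷ 2x² = −6. Subtract (−6)·D = −12x² − 24x − 18. Remainder: 0.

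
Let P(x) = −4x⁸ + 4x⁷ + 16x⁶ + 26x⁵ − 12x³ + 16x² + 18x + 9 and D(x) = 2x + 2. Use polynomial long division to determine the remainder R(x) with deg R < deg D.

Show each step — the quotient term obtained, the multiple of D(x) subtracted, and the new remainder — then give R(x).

Step 1: lead(−4x⁸ + 4x⁷ + 16x⁶ + 26x⁵ − 12x³ + 16x² + 18x + 9) ÷ lead(D) = −4x⁸ ÷ 2x = −2x⁷. Subtract (−2x⁷)·D = −4x⁸ − 4x⁷. Remainder: 8x⁷ + 16x⁶ + 26x⁵ − 12x³ + 16x² + 18x + 9.
Step 2: lead(8x⁷ + 16x⁶ + 26x⁵ − 12x³ + 16x² + 18x + 9) ÷ lead(D) = 8x⁷ ÷ 2x = 4x⁶. Subtract (4x⁶)·D = 8x⁷ + 8x⁶. Remainder: 8x⁶ + 26x⁵ − 12x³ + 16x² + 18x + 9.
Step 3: lead(8x⁶ + 26x⁵ − 12x³ + 16x² + 18x + 9) ÷ lead(D) = 8x⁶ ÷ 2x = 4x⁵. Subtract (4x⁵)·D = 8x⁶ + 8x⁵. Remainder: 18x⁵ − 12x³ + 16x² + 18x + 9.
Step 4: lead(18x⁵ − 12x³ + 16x² + 18x + 9) ÷ lead(D) = 18x⁵ ÷ 2x = 9x⁴. Subtract (9x⁴)·D = 18x⁵ + 18x⁴. Remainder: −18x⁴ − 12x³ + 16x² + 18x + 9.
Step 5: lead(−18x⁴ − 12x³ + 16x² + 18x + 9) ÷ lead(D) = −18x⁴ ÷ 2x = −9x³. Subtract (−9x³)·D = −18x⁴ − 18x³. Remainder: 6x³ + 16x² + 18x + 9.
Step 6: lead(6x³ + 16x² + 18x + 9) ÷ lead(D) = 6x³ ÷ 2x = 3x². Subtract (3x²)·D = 6x³ + 6x². Remainder: 10x² + 18x + 9.
Step 7: lead(10x² + 18x + 9) ÷ lead(D) = 10x² ÷ 2x = 5x. Subtract (5x)·D = 10x² + 10x. Remainder: 8x + 9.
Step 8: lead(8x + 9) ÷ lead(D) = 8x ÷ 2x = 4. Subtract (4)·D = 8x + 8. Remainder: 1.

R(x) = 1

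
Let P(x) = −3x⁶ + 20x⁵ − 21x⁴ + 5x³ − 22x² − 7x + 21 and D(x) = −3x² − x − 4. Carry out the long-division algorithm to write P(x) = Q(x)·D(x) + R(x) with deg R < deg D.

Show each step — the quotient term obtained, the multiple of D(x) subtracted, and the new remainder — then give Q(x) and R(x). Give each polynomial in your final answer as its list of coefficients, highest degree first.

Q = [1, -7, 8, 5, -5]; R = [8, 1]

Step 1: lead(−3x⁶ + 20x⁵ − 21x⁴ + 5x³ − 22x² − 7x + 21) ÷ lead(D) = −3x⁶ ÷ −3x² = x⁴. Subtract (x⁴)·D = −3x⁶ − x⁵ − 4x⁴. Remainder: 21x⁵ − 17x⁴ + 5x³ − 22x² − 7x + 21.
Step 2: lead(21x⁵ − 17x⁴ + 5x³ − 22x² − 7x + 21) ÷ lead(D) = 21x⁵ ÷ −3x² = −7x³. Subtract (−7x³)·D = 21x⁵ + 7x⁴ + 28x³. Remainder: −24x⁴ − 23x³ − 22x² − 7x + 21.
Step 3: lead(−24x⁴ − 23x³ − 22x² − 7x + 21) ÷ lead(D) = −24x⁴ ÷ −3x² = 8x². Subtract (8x²)·D = −24x⁴ − 8x³ − 32x². Remainder: −15x³ + 10x² − 7x + 21.
Step 4: lead(−15x³ + 10x² − 7x + 21) ÷ lead(D) = −15x³ ÷ −3x² = 5x. Subtract (5x)·D = −15x³ − 5x² − 20x. Remainder: 15x² + 13x + 21.
Step 5: lead(15x² + 13x + 21) ÷ lead(D) = 15x² ÷ −3x² = −5. Subtract (−5)·D = 15x² + 5x + 20. Remainder: 8x + 1.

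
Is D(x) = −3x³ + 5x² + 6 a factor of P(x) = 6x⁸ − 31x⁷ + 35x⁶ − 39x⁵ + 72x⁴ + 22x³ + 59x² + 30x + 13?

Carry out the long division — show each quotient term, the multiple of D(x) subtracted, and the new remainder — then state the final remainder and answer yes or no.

Step 1: lead(6x⁸ − 31x⁷ + 35x⁶ − 39x⁵ + 72x⁴ + 22x³ + 59x² + 30x + 13) ÷ lead(D) = 6x⁸ ÷ −3x³ = −2x⁵. Subtract (−2x⁵)·D = 6x⁸ − 10x⁷ − 12x⁵. Remainder: −21x⁷ + 35x⁶ − 27x⁵ + 72x⁴ + 22x³ + 59x² + 30x + 13.
Step 2: lead(−21x⁷ + 35x⁶ − 27x⁵ + 72x⁴ + 22x³ + 59x² + 30x + 13) ÷ lead(D) = −21x⁷ ÷ −3x³ = 7x⁴. Subtract (7x⁴)·D = −21x⁷ + 35x⁶ + 42x⁴. Remainder: −27x⁵ + 30x⁴ + 22x³ + 59x² + 30x + 13.
Step 3: lead(−27x⁵ + 30x⁴ + 22x³ + 59x² + 30x + 13) ÷ lead(D) = −27x⁵ ÷ −3x³ = 9x². Subtract (9x²)·D = −27x⁵ + 45x⁴ + 54x². Remainder: −15x⁴ + 22x³ + 5x² + 30x + 13.
Step 4: lead(−15x⁴ + 22x³ + 5x² + 30x + 13) ÷ lead(D) = −15x⁴ ÷ −3x³ = 5x. Subtract (5x)·D = −15x⁴ + 25x³ + 30x. Remainder: −3x³ + 5x² + 13.
Step 5: lead(−3x³ + 5x² + 13) ÷ lead(D) = −3x³ ÷ −3x³ = 1. Subtract (1)·D = −3x³ + 5x² + 6. Remainder: 7.

R(x) = 7, so D(x) is not a factor of P(x). no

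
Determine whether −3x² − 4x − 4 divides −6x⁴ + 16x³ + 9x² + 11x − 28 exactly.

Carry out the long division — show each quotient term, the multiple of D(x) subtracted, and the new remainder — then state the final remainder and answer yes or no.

Step 1: lead(−6x⁴ + 16x³ + 9x² + 11x − 28) ÷ lead(D) = −6x⁴ ÷ −3x² = 2x². Subtract (2x²)·D = −6x⁴ − 8x³ − 8x². Remainder: 24x³ + 17x² + 11x − 28.
Step 2: lead(24x³ + 17x² + 11x − 28) ÷ lead(D) = 24x³ ÷ −3x² = −8x. Subtract (−8x)·D = 24x³ + 32x² + 32x. Remainder: −15x² − 21x − 28.
Step 3: lead(−15x² − 21x − 28) ÷ lead(D) = −15x² ÷ −3x² = 5. Subtract (5)·D = −15x² − 20x − 20. Remainder: −x − 8.

R(x) = −x − 8, so D(x) is not a factor of P(x). no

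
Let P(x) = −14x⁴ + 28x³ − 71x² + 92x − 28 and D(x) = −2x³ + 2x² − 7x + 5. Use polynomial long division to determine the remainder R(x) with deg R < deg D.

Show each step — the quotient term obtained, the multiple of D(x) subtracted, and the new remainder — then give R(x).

Step 1: lead(−14x⁴ + 28x³ − 71x² + 92x − 28) ÷ lead(D) = −14x⁴ ÷ −2x³ = 7x. Subtract (7x)·D = −14x⁴ + 14x³ − 49x² + 35x. Remainder: 14x³ − 22x² + 57x − 28.
Step 2: lead(14x³ − 22x² + 57x − 28) ÷ lead(D) = 14x³ ÷ −2x³ = −7. Subtract (−7)·D = 14x³ − 14x² + 49x − 35. Remainder: −8x² + 8x + 7.

R(x) = −8x² + 8x + 7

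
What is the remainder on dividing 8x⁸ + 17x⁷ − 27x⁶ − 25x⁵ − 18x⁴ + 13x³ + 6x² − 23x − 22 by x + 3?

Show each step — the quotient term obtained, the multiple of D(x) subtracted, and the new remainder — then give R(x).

Step 1: lead(8x⁸ + 17x⁷ − 27x⁶ − 25x⁵ − 18x⁴ + 13x³ + 6x² − 23x − 22) ÷ lead(D) = 8x⁸ ÷ x = 8x⁷. Subtract (8x⁷)·D = 8x⁸ + 24x⁷. Remainder: −7x⁷ − 27x⁶ − 25x⁵ − 18x⁴ + 13x³ + 6x² − 23x − 22.
Step 2: lead(−7x⁷ − 27x⁶ − 25x⁵ − 18x⁴ + 13x³ + 6x² − 23x − 22) ÷ lead(D) = −7x⁷ ÷ x = −7x⁶. Subtract (−7x⁶)·D = −7x⁷ − 21x⁶. Remainder: −6x⁶ − 25x⁵ − 18x⁴ + 13x³ + 6x² − 23x − 22.
Step 3: lead(−6x⁶ − 25x⁵ − 18x⁴ + 13x³ + 6x² − 23x − 22) ÷ lead(D) = −6x⁶ ÷ x = −6x⁵. Subtract (−6x⁵)·D = −6x⁶ − 18x⁵. Remainder: −7x⁵ − 18x⁴ + 13x³ + 6x² − 23x − 22.
Step 4: lead(−7x⁵ − 18x⁴ + 13x³ + 6x² − 23x − 22) ÷ lead(D) = −7x⁵ ÷ x = −7x⁴. Subtract (−7x⁴)·D = −7x⁵ − 21x⁴. Remainder: 3x⁴ + 13x³ + 6x² − 23x − 22.
Step 5: lead(3x⁴ + 13x³ + 6x² − 23x − 22) ÷ lead(D) = 3x⁴ ÷ x = 3x³. Subtract (3x³)·D = 3x⁴ + 9x³. Remainder: 4x³ + 6x² − 23x − 22.
Step 6: lead(4x³ + 6x² − 23x − 22) ÷ lead(D) = 4x³ ÷ x = 4x². Subtract (4x²)·D = 4x³ + 12x². Remainder: −6x² − 23x − 22.
Step 7: lead(−6x² − 23x − 22) ÷ lead(D) = −6x² ÷ x = −6x. Subtract (−6x)·D = −6x² − 18x. Remainder: −5x − 22.
Step 8: lead(−5x − 22) ÷ lead(D) = −5x ÷ x = −5. Subtract (−5)·D = −5x − 15. Remainder: −7.

R(x) = −7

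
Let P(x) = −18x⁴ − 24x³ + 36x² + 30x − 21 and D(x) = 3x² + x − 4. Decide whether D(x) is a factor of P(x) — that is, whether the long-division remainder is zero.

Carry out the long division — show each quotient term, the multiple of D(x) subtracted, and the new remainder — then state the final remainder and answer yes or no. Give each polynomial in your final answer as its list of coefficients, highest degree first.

Step 1: lead(−18x⁴ − 24x³ + 36x² + 30x − 21) ÷ lead(D) = −18x⁴ ÷ 3x² = −6x². Subtract (−6x²)·D = −18x⁴ − 6x³ + 24x². Remainder: −18x³ + 12x² + 30x − 21.
Step 2: lead(−18x³ + 12x² + 30x − 21) ÷ lead(D) = −18x³ ÷ 3x² = −6x. Subtract (−6x)·D = −18x³ − 6x² + 24x. Remainder: 18x² + 6x − 21.
Step 3: lead(18x² + 6x − 21) ÷ lead(D) = 18x² ÷ 3x² = 6. Subtract (6)·D = 18x² + 6x − 24. Remainder: 3.

R = [3], so D(x) is not a factor of P(x). no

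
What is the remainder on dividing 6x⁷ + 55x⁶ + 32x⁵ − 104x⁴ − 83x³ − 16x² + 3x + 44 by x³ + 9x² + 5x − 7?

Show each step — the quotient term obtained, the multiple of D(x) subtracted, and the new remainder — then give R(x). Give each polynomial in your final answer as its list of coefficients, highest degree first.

R = [9]

Step 1: lead(6x⁷ + 55x⁶ + 32x⁵ − 104x⁴ − 83x³ − 16x² + 3x + 44) ÷ lead(D) = 6x⁷ ÷ x³ = 6x⁴. Subtract (6x⁴)·D = 6x⁷ + 54x⁶ + 30x⁵ − 42x⁴. Remainder: x⁶ + 2x⁵ − 62x⁴ − 83x³ − 16x² + 3x + 44.
Step 2: lead(x⁶ + 2x⁵ − 62x⁴ − 83x³ − 16x² + 3x + 44) ÷ lead(D) = x⁶ ÷ x³ = x³. Subtract (x³)·D = x⁶ + 9x⁵ + 5x⁴ − 7x³. Remainder: −7x⁵ − 67x⁴ − 76x³ − 16x² + 3x + 44.
Step 3: lead(−7x⁵ − 67x⁴ − 76x³ − 16x² + 3x + 44) ÷ lead(D) = −7x⁵ ÷ x³ = −7x². Subtract (−7x²)·D = −7x⁵ − 63x⁴ − 35x³ + 49x². Remainder: −4x⁴ − 41x³ − 65x² + 3x + 44.
Step 4: lead(−4x⁴ − 41x³ − 65x² + 3x + 44) ÷ lead(D) = −4x⁴ ÷ x³ = −4x. Subtract (−4x)·D = −4x⁴ − 36x³ − 20x² + 28x. Remainder: −5x³ − 45x² − 25x + 44.
Step 5: lead(−5x³ − 45x² − 25x + 44) ÷ lead(D) = −5x³ ÷ x³ = −5. Subtract (−5)·D = −5x³ − 45x² − 25x + 35. Remainder: 9.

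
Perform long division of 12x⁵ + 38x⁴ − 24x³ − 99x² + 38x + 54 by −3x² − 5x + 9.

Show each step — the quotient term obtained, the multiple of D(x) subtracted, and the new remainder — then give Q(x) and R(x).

Step 1: lead(12x⁵ + 38x⁴ − 24x³ − 99x² + 38x + 54) ÷ lead(D) = 12x⁵ ÷ −3x² = −4x³. Subtract (−4x³)·D = 12x⁵ + 20x⁴ − 36x³. Remainder: 18x⁴ + 12x³ − 99x² + 38x + 54.
Step 2: lead(18x⁴ + 12x³ − 99x² + 38x + 54) ÷ lead(D) = 18x⁴ ÷ −3x² = −6x². Subtract (−6x²)·D = 18x⁴ + 30x³ − 54x². Remainder: −18x³ − 45x² + 38x + 54.
Step 3: lead(−18x³ − 45x² + 38x + 54) ÷ lead(D) = −18x³ ÷ −3x² = 6x. Subtract (6x)·D = −18x³ − 30x² + 54x. Remainder: −15x² − 16x + 54.
Step 4: lead(−15x² − 16x + 54) ÷ lead(D) = −15x² ÷ −3x² = 5. Subtract (5)·D = −15x² − 25x + 45. Remainder: 9x + 9.

Q(x) = −4x³ − 6x² + 6x + 5; R(x) = 9x + 9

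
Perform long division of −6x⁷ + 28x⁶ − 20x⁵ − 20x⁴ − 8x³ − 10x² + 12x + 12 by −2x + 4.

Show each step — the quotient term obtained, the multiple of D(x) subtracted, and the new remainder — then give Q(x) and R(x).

Step 1: lead(−6x⁷ + 28x⁶ − 20x⁵ − 20x⁴ − 8x³ − 10x² + 12x + 12) ÷ lead(D) = −6x⁷ ÷ −2x = 3x⁶. Subtract (3x⁶)·D = −6x⁷ + 12x⁶. Remainder: 16x⁶ − 20x⁵ − 20x⁴ − 8x³ − 10x² + 12x + 12.
Step 2: lead(16x⁶ − 20x⁵ − 20x⁴ − 8x³ − 10x² + 12x + 12) ÷ lead(D) = 16x⁶ ÷ −2x = −8x⁵. Subtract (−8x⁵)·D = 16x⁶ − 32x⁵. Remainder: 12x⁵ − 20x⁴ − 8x³ − 10x² + 12x + 12.
Step 3: lead(12x⁵ − 20x⁴ − 8x³ − 10x² + 12x + 12) ÷ lead(D) = 12x⁵ ÷ −2x = −6x⁴. Subtract (−6x⁴)·D = 12x⁵ − 24x⁴. Remainder: 4x⁴ − 8x³ − 10x² + 12x + 12.
Step 4: lead(4x⁴ − 8x³ − 10x² + 12x + 12) ÷ lead(D) = 4x⁴ ÷ −2x = −2x³. Subtract (−2x³)·D = 4x⁴ − 8x³. Remainder: −10x² + 12x + 12.
Step 5: lead(−10x² + 12x + 12) ÷ lead(D) = −10x² ÷ −2x = 5x. Subtract (5x)·D = −10x² + 20x. Remainder: −8x + 12.
Step 6: lead(−8x + 12) ÷ lead(D) = −8x ÷ −2x = 4. Subtract (4)·D = −8x + 16. Remainder: −4.

Q(x) = 3x⁶ − 8x⁵ − 6x⁴ − 2x³ + 5x + 4; R(x) = −4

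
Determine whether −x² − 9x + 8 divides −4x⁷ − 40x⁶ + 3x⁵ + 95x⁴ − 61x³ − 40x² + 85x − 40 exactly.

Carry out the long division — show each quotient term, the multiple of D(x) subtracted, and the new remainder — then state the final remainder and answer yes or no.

Step 1: lead(−4x⁷ − 40x⁶ + 3x⁵ + 95x⁴ − 61x³ − 40x² + 85x − 40) ÷ lead(D) = −4x⁷ ÷ −x² = 4x⁵. Subtract (4x⁵)·D = −4x⁷ − 36x⁶ + 32x⁵. Remainder: −4x⁶ − 29x⁵ + 95x⁴ − 61x³ − 40x² + 85x − 40.
Step 2: lead(−4x⁶ − 29x⁵ + 95x⁴ − 61x³ − 40x² + 85x − 40) ÷ lead(D) = −4x⁶ ÷ −x² = 4x⁴. Subtract (4x⁴)·D = −4x⁶ − 36x⁵ + 32x⁴. Remainder: 7x⁵ + 63x⁴ − 61x³ − 40x² + 85x − 40.
Step 3: lead(7x⁵ + 63x⁴ − 61x³ − 40x² + 85x − 40) ÷ lead(D) = 7x⁵ ÷ −x² = −7x³. Subtract (−7x³)·D = 7x⁵ + 63x⁴ − 56x³. Remainder: −5x³ − 40x² + 85x − 40.
Step 4: lead(−5x³ − 40x² + 85x − 40) ÷ lead(D) = −5x³ ÷ −x² = 5x. Subtract (5x)·D = −5x³ − 45x² + 40x. Remainder: 5x² + 45x − 40.
Step 5: lead(5x² + 45x − 40) ÷ lead(D) = 5x² ÷ −x² = −5. Subtract (−5)·D = 5x² + 45x − 40. Remainder: 0.

R(x) = 0, so D(x) is a factor of P(x). yes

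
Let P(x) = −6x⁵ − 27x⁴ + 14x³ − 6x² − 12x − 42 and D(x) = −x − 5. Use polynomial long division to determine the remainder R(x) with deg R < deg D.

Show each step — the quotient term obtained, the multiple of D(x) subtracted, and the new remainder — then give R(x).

Step 1: lead(−6x⁵ − 27x⁴ + 14x³ − 6x² − 12x − 42) ÷ lead(D) = −6x⁵ ÷ −x = 6x⁴. Subtract (6x⁴)·D = −6x⁵ − 30x⁴. Remainder: 3x⁴ + 14x³ − 6x² − 12x − 42.
Step 2: lead(3x⁴ + 14x³ − 6x² − 12x − 42) ÷ lead(D) = 3x⁴ ÷ −x = −3x³. Subtract (−3x³)·D = 3x⁴ + 15x³. Remainder: −x³ − 6x² − 12x − 42.
Step 3: lead(−x³ − 6x² − 12x − 42) ÷ lead(D) = −x³ ÷ −x = x². Subtract (x²)·D = −x³ − 5x². Remainder: −x² − 12x − 42.
Step 4: lead(−x² − 12x − 42) ÷ lead(D) = −x² ÷ −x = x. Subtract (x)·D = −x² − 5x. Remainder: −7x − 42.
Step 5: lead(−7x − 42) ÷ lead(D) = −7x ÷ −x = 7. Subtract (7)·D = −7x − 35. Remainder: −7.

R(x) = −7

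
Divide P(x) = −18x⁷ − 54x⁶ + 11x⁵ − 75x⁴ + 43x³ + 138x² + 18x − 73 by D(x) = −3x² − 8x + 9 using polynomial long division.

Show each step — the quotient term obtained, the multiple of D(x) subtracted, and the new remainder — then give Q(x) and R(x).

Q(x) = 6x⁵ + 2x⁴ + 9x³ + 7x² − 6x − 9; R(x) = 8

Step 1: lead(−18x⁷ − 54x⁶ + 11x⁵ − 75x⁴ + 43x³ + 138x² + 18x − 73) ÷ lead(D) = −18x⁷ ÷ −3x² = 6x⁵. Subtract (6x⁵)·D = −18x⁷ − 48x⁶ + 54x⁵. Remainder: −6x⁶ − 43x⁵ − 75x⁴ + 43x³ + 138x² + 18x − 73.
Step 2: lead(−6x⁶ − 43x⁵ − 75x⁴ + 43x³ + 138x² + 18x − 73) ÷ lead(D) = −6x⁶ ÷ −3x² = 2x⁴. Subtract (2x⁴)·D = −6x⁶ − 16x⁵ + 18x⁴. Remainder: −27x⁵ − 93x⁴ + 43x³ + 138x² + 18x − 73.
Step 3: lead(−27x⁵ − 93x⁴ + 43x³ + 138x² + 18x − 73) ÷ lead(D) = −27x⁵ ÷ −3x² = 9x³. Subtract (9x³)·D = −27x⁵ − 72x⁴ + 81x³. Remainder: −21x⁴ − 38x³ + 138x² + 18x − 73.
Step 4: lead(−21x⁴ − 38x³ + 138x² + 18x − 73) ÷ lead(D) = −21x⁴ ÷ −3x² = 7x². Subtract (7x²)·D = −21x⁴ − 56x³ + 63x². Remainder: 18x³ + 75x² + 18x − 73.
Step 5: lead(18x³ + 75x² + 18x − 73) ÷ lead(D) = 18x³ ÷ −3x² = −6x. Subtract (−6x)·D = 18x³ + 48x² − 54x. Remainder: 27x² + 72x − 73.
Step 6: lead(27x² + 72x − 73) ÷ lead(D) = 27x² ÷ −3x² = −9. Subtract (−9)·D = 27x² + 72x − 81. Remainder: 8.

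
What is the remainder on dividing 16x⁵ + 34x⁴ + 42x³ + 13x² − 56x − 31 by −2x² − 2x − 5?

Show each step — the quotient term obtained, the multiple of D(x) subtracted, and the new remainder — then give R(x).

R(x) = 9

Step 1: lead(16x⁵ + 34x⁴ + 42x³ + 13x² − 56x − 31) ÷ lead(D) = 16x⁵ ÷ −2x² = −8x³. Subtract (−8x³)·D = 16x⁵ + 16x⁴ + 40x³. Remainder: 18x⁴ + 2x³ + 13x² − 56x − 31.
Step 2: lead(18x⁴ + 2x³ + 13x² − 56x − 31) ÷ lead(D) = 18x⁴ ÷ −2x² = −9x². Subtract (−9x²)·D = 18x⁴ + 18x³ + 45x². Remainder: −16x³ − 32x² − 56x − 31.
Step 3: lead(−16x³ − 32x² − 56x − 31) ÷ lead(D) = −16x³ ÷ −2x² = 8x. Subtract (8x)·D = −16x³ − 16x² − 40x. Remainder: −16x² − 16x − 31.
Step 4: lead(−16x² − 16x − 31) ÷ lead(D) = −16x² ÷ −2x² = 8. Subtract (8)·D = −16x² − 16x − 40. Remainder: 9.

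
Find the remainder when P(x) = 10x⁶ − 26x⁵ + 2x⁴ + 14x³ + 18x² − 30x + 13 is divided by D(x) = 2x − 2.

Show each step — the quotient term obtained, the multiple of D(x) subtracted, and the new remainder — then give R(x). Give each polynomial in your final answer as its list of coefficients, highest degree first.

R = [1]

Step 1: lead(10x⁶ − 26x⁵ + 2x⁴ + 14x³ + 18x² − 30x + 13) ÷ lead(D) = 10x⁶ ÷ 2x = 5x⁵. Subtract (5x⁵)·D = 10x⁶ − 10x⁵. Remainder: −16x⁵ + 2x⁴ + 14x³ + 18x² − 30x + 13.
Step 2: lead(−16x⁵ + 2x⁴ + 14x³ + 18x² − 30x + 13) ÷ lead(D) = −16x⁵ ÷ 2x = −8x⁴. Subtract (−8x⁴)·D = −16x⁵ + 16x⁴. Remainder: −14x⁴ + 14x³ + 18x² − 30x + 13.
Step 3: lead(−14x⁴ + 14x³ + 18x² − 30x + 13) ÷ lead(D) = −14x⁴ ÷ 2x = −7x³. Subtract (−7x³)·D = −14x⁴ + 14x³. Remainder: 18x² − 30x + 13.
Step 4: lead(18x² − 30x + 13) ÷ lead(D) = 18x² ÷ 2x = 9x. Subtract (9x)·D = 18x² − 18x. Remainder: −12x + 13.
Step 5: lead(−12x + 13) ÷ lead(D) = −12x ÷ 2x = −6. Subtract (−6)·D = −12x + 12. Remainder: 1.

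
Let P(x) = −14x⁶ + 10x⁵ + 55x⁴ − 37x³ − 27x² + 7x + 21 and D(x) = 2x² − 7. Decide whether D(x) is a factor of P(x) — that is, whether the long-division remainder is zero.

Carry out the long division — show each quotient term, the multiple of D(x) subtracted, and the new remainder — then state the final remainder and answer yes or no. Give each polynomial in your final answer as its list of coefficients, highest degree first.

Step 1: lead(−14x⁶ + 10x⁵ + 55x⁴ − 37x³ − 27x² + 7x + 21) ÷ lead(D) = −14x⁶ ÷ 2x² = −7x⁴. Subtract (−7x⁴)·D = −14x⁶ + 49x⁴. Remainder: 10x⁵ + 6x⁴ − 37x³ − 27x² + 7x + 21.
Step 2: lead(10x⁵ + 6x⁴ − 37x³ − 27x² + 7x + 21) ÷ lead(D) = 10x⁵ ÷ 2x² = 5x³. Subtract (5x³)·D = 10x⁵ − 35x³. Remainder: 6x⁴ − 2x³ − 27x² + 7x + 21.
Step 3: lead(6x⁴ − 2x³ − 27x² + 7x + 21) ÷ lead(D) = 6x⁴ ÷ 2x² = 3x². Subtract (3x²)·D = 6x⁴ − 21x². Remainder: −2x³ − 6x² + 7x + 21.
Step 4: lead(−2x³ − 6x² + 7x + 21) ÷ lead(D) = −2x³ ÷ 2x² = −x. Subtract (−x)·D = −2x³ + 7x. Remainder: −6x² + 21.
Step 5: lead(−6x² + 21) ÷ lead(D) = −6x² ÷ 2x² = −3. Subtract (−3)·D = −6x² + 21. Remainder: 0.

R = [0], so D(x) is a factor of P(x). yes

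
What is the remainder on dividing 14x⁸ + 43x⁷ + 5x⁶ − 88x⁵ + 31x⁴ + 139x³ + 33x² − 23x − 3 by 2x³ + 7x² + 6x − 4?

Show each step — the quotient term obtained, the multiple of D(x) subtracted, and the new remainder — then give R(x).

R(x) = 7x + 1

Step 1: lead(14x⁸ + 43x⁷ + 5x⁶ − 88x⁵ + 31x⁴ + 139x³ + 33x² − 23x − 3) ÷ lead(D) = 14x⁸ ÷ 2x³ = 7x⁵. Subtract (7x⁵)·D = 14x⁸ + 49x⁷ + 42x⁶ − 28x⁵. Remainder: −6x⁷ − 37x⁶ − 60x⁵ + 31x⁴ + 139x³ + 33x² − 23x − 3.
Step 2: lead(−6x⁷ − 37x⁶ − 60x⁵ + 31x⁴ + 139x³ + 33x² − 23x − 3) ÷ lead(D) = −6x⁷ ÷ 2x³ = −3x⁴. Subtract (−3x⁴)·D = −6x⁷ − 21x⁶ − 18x⁵ + 12x⁴. Remainder: −16x⁶ − 42x⁵ + 19x⁴ + 139x³ + 33x² − 23x − 3.
Step 3: lead(−16x⁶ − 42x⁵ + 19x⁴ + 139x³ + 33x² − 23x − 3) ÷ lead(D) = −16x⁶ ÷ 2x³ = −8x³. Subtract (−8x³)·D = −16x⁶ − 56x⁵ − 48x⁴ + 32x³. Remainder: 14x⁵ + 67x⁴ + 107x³ + 33x² − 23x − 3.
Step 4: lead(14x⁵ + 67x⁴ + 107x³ + 33x² − 23x − 3) ÷ lead(D) = 14x⁵ ÷ 2x³ = 7x². Subtract (7x²)·D = 14x⁵ + 49x⁴ + 42x³ − 28x². Remainder: 18x⁴ + 65x³ + 61x² − 23x − 3.
Step 5: lead(18x⁴ + 65x³ + 61x² − 23x − 3) ÷ lead(D) = 18x⁴ ÷ 2x³ = 9x. Subtract (9x)·D = 18x⁴ + 63x³ + 54x² − 36x. Remainder: 2x³ + 7x² + 13x − 3.
Step 6: lead(2x³ + 7x² + 13x − 3) ÷ lead(D) = 2x³ ÷ 2x³ = 1. Subtract (1)·D = 2x³ + 7x² + 6x − 4. Remainder: 7x + 1.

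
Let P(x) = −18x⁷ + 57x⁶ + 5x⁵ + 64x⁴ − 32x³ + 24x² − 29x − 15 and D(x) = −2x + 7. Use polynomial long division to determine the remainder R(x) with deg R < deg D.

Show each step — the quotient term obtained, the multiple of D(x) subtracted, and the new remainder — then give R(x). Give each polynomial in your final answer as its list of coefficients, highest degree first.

R = [6]

Step 1: lead(−18x⁷ + 57x⁶ + 5x⁵ + 64x⁴ − 32x³ + 24x² − 29x − 15) ÷ lead(D) = −18x⁷ ÷ −2x = 9x⁶. Subtract (9x⁶)·D = −18x⁷ + 63x⁶. Remainder: −6x⁶ + 5x⁵ + 64x⁴ − 32x³ + 24x² − 29x − 15.
Step 2: lead(−6x⁶ + 5x⁵ + 64x⁴ − 32x³ + 24x² − 29x − 15) ÷ lead(D) = −6x⁶ ÷ −2x = 3x⁵. Subtract (3x⁵)·D = −6x⁶ + 21x⁵. Remainder: −16x⁵ + 64x⁴ − 32x³ + 24x² − 29x − 15.
Step 3: lead(−16x⁵ + 64x⁴ − 32x³ + 24x² − 29x − 15) ÷ lead(D) = −16x⁵ ÷ −2x = 8x⁴. Subtract (8x⁴)·D = −16x⁵ + 56x⁴. Remainder: 8x⁴ − 32x³ + 24x² − 29x − 15.
Step 4: lead(8x⁴ − 32x³ + 24x² − 29x − 15) ÷ lead(D) = 8x⁴ ÷ −2x = −4x³. Subtract (−4x³)·D = 8x⁴ − 28x³. Remainder: −4x³ + 24x² − 29x − 15.
Step 5: lead(−4x³ + 24x² − 29x − 15) ÷ lead(D) = −4x³ ÷ −2x = 2x². Subtract (2x²)·D = −4x³ + 14x². Remainder: 10x² − 29x − 15.
Step 6: lead(10x² − 29x − 15) ÷ lead(D) = 10x² ÷ −2x = −5x. Subtract (−5x)·D = 10x² − 35x. Remainder: 6x − 15.
Step 7: lead(6x − 15) ÷ lead(D) = 6x ÷ −2x = −3. Subtract (−3)·D = 6x − 21. Remainder: 6.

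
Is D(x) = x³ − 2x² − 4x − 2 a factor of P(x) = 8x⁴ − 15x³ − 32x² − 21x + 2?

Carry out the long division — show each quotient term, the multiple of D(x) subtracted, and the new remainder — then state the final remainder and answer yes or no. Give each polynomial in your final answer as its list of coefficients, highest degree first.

R = [2, -1, 4], so D(x) is not a factor of P(x). no

Step 1: lead(8x⁴ − 15x³ − 32x² − 21x + 2) ÷ lead(D) = 8x⁴ ÷ x³ = 8x. Subtract (8x)·D = 8x⁴ − 16x³ − 32x² − 16x. Remainder: x³ − 5x + 2.
Step 2: lead(x³ − 5x + 2) ÷ lead(D) = x³ ÷ x³ = 1. Subtract (1)·D = x³ − 2x² − 4x − 2. Remainder: 2x² − x + 4.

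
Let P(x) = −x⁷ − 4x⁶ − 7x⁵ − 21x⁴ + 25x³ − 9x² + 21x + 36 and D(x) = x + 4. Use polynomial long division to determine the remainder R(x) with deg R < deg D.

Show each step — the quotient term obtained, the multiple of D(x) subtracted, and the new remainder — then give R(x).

R(x) = 0

Step 1: lead(−x⁷ − 4x⁶ − 7x⁵ − 21x⁴ + 25x³ − 9x² + 21x + 36) ÷ lead(D) = −x⁷ ÷ x = −x⁶. Subtract (−x⁶)·D = −x⁷ − 4x⁶. Remainder: −7x⁵ − 21x⁴ + 25x³ − 9x² + 21x + 36.
Step 2: lead(−7x⁵ − 21x⁴ + 25x³ − 9x² + 21x + 36) ÷ lead(D) = −7x⁵ ÷ x = −7x⁴. Subtract (−7x⁴)·D = −7x⁵ − 28x⁴. Remainder: 7x⁴ + 25x³ − 9x² + 21x + 36.
Step 3: lead(7x⁴ + 25x³ − 9x² + 21x + 36) ÷ lead(D) = 7x⁴ ÷ x = 7x³. Subtract (7x³)·D = 7x⁴ + 28x³. Remainder: −3x³ − 9x² + 21x + 36.
Step 4: lead(−3x³ − 9x² + 21x + 36) ÷ lead(D) = −3x³ ÷ x = −3x². Subtract (−3x²)·D = −3x³ − 12x². Remainder: 3x² + 21x + 36.
Step 5: lead(3x² + 21x + 36) ÷ lead(D) = 3x² ÷ x = 3x. Subtract (3x)·D = 3x² + 12x. Remainder: 9x + 36.
Step 6: lead(9x + 36) ÷ lead(D) = 9x ÷ x = 9. Subtract (9)·D = 9x + 36. Remainder: 0.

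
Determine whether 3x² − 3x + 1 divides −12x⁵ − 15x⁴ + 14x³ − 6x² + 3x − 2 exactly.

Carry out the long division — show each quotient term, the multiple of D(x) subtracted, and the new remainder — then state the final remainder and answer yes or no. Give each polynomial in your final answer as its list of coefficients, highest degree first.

Step 1: lead(−12x⁵ − 15x⁴ + 14x³ − 6x² + 3x − 2) ÷ lead(D) = −12x⁵ ÷ 3x² = −4x³. Subtract (−4x³)·D = −12x⁵ + 12x⁴ − 4x³. Remainder: −27x⁴ + 18x³ − 6x² + 3x − 2.
Step 2: lead(−27x⁴ + 18x³ − 6x² + 3x − 2) ÷ lead(D) = −27x⁴ ÷ 3x² = −9x². Subtract (−9x²)·D = −27x⁴ + 27x³ − 9x². Remainder: −9x³ + 3x² + 3x − 2.
Step 3: lead(−9x³ + 3x² + 3x − 2) ÷ lead(D) = −9x³ ÷ 3x² = −3x. Subtract (−3x)·D = −9x³ + 9x² − 3x. Remainder: −6x² + 6x − 2.
Step 4: lead(−6x² + 6x − 2) ÷ lead(D) = −6x² ÷ 3x² = −2. Subtract (−2)·D = −6x² + 6x − 2. Remainder: 0.

R = [0], so D(x) is a factor of P(x). yes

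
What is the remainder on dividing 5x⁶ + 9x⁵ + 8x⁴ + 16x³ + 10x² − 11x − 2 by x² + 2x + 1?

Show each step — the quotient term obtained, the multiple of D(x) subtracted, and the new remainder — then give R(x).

R(x) = 7

Step 1: lead(5x⁶ + 9x⁵ + 8x⁴ + 16x³ + 10x² − 11x − 2) ÷ lead(D) = 5x⁶ ÷ x² = 5x⁴. Subtract (5x⁴)·D = 5x⁶ + 10x⁵ + 5x⁴. Remainder: −x⁵ + 3x⁴ + 16x³ + 10x² − 11x − 2.
Step 2: lead(−x⁵ + 3x⁴ + 16x³ + 10x² − 11x − 2) ÷ lead(D) = −x⁵ ÷ x² = −x³. Subtract (−x³)·D = −x⁵ − 2x⁴ − x³. Remainder: 5x⁴ + 17x³ + 10x² − 11x − 2.
Step 3: lead(5x⁴ + 17x³ + 10x² − 11x − 2) ÷ lead(D) = 5x⁴ ÷ x² = 5x². Subtract (5x²)·D = 5x⁴ + 10x³ + 5x². Remainder: 7x³ + 5x² − 11x − 2.
Step 4: lead(7x³ + 5x² − 11x − 2) ÷ lead(D) = 7x³ ÷ x² = 7x. Subtract (7x)·D = 7x³ + 14x² + 7x. Remainder: −9x² − 18x − 2.
Step 5: lead(−9x² − 18x − 2) ÷ lead(D) = −9x² ÷ x² = −9. Subtract (−9)·D = −9x² − 18x − 9. Remainder: 7.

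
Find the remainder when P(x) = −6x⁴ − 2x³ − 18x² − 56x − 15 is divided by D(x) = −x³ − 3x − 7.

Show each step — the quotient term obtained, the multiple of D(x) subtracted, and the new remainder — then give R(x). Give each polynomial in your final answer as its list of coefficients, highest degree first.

R = [-8, -1]

Step 1: lead(−6x⁴ − 2x³ − 18x² − 56x − 15) ÷ lead(D) = −6x⁴ ÷ −x³ = 6x. Subtract (6x)·D = −6x⁴ − 18x² − 42x. Remainder: −2x³ − 14x − 15.
Step 2: lead(−2x³ − 14x − 15) ÷ lead(D) = −2x³ ÷ −x³ = 2. Subtract (2)·D = −2x³ − 6x − 14. Remainder: −8x − 1.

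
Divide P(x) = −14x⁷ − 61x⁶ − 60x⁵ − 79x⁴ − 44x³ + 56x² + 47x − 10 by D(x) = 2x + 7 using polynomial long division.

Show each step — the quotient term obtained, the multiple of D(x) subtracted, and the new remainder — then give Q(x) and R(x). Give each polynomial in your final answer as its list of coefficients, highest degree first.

Q = [-7, -6, -9, -8, 6, 7, -1]; R = [-3]

Step 1: lead(−14x⁷ − 61x⁶ − 60x⁵ − 79x⁴ − 44x³ + 56x² + 47x − 10) ÷ lead(D) = −14x⁷ ÷ 2x = −7x⁶. Subtract (−7x⁶)·D = −14x⁷ − 49x⁶. Remainder: −12x⁶ − 60x⁵ − 79x⁴ − 44x³ + 56x² + 47x − 10.
Step 2: lead(−12x⁶ − 60x⁵ − 79x⁴ − 44x³ + 56x² + 47x − 10) ÷ lead(D) = −12x⁶ ÷ 2x = −6x⁵. Subtract (−6x⁵)·D = −12x⁶ − 42x⁵. Remainder: −18x⁵ − 79x⁴ − 44x³ + 56x² + 47x − 10.
Step 3: lead(−18x⁵ − 79x⁴ − 44x³ + 56x² + 47x − 10) ÷ lead(D) = −18x⁵ ÷ 2x = −9x⁴. Subtract (−9x⁴)·D = −18x⁵ − 63x⁴. Remainder: −16x⁴ − 44x³ + 56x² + 47x − 10.
Step 4: lead(−16x⁴ − 44x³ + 56x² + 47x − 10) ÷ lead(D) = −16x⁴ ÷ 2x = −8x³. Subtract (−8x³)·D = −16x⁴ − 56x³. Remainder: 12x³ + 56x² + 47x − 10.
Step 5: lead(12x³ + 56x² + 47x − 10) ÷ lead(D) = 12x³ ÷ 2x = 6x². Subtract (6x²)·D = 12x³ + 42x². Remainder: 14x² + 47x − 10.
Step 6: lead(14x² + 47x − 10) ÷ lead(D) = 14x² ÷ 2x = 7x. Subtract (7x)·D = 14x² + 49x. Remainder: −2x − 10.
Step 7: lead(−2x − 10) ÷ lead(D) = −2x ÷ 2x = −1. Subtract (−1)·D = −2x − 7. Remainder: −3.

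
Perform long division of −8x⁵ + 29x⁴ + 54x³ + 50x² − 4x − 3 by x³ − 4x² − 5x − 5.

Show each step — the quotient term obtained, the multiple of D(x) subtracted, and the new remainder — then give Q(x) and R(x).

Step 1: lead(−8x⁵ + 29x⁴ + 54x³ + 50x² − 4x − 3) ÷ lead(D) = −8x⁵ ÷ x³ = −8x². Subtract (−8x²)·D = −8x⁵ + 32x⁴ + 40x³ + 40x². Remainder: −3x⁴ + 14x³ + 10x² − 4x − 3.
Step 2: lead(−3x⁴ + 14x³ + 10x² − 4x − 3) ÷ lead(D) = −3x⁴ ÷ x³ = −3x. Subtract (−3x)·D = −3x⁴ + 12x³ + 15x² + 15x. Remainder: 2x³ − 5x² − 19x − 3.
Step 3: lead(2x³ − 5x² − 19x − 3) ÷ lead(D) = 2x³ ÷ x³ = 2. Subtract (2)·D = 2x³ − 8x² − 10x − 10. Remainder: 3x² − 9x + 7.

Q(x) = −8x² − 3x + 2; R(x) = 3x² − 9x + 7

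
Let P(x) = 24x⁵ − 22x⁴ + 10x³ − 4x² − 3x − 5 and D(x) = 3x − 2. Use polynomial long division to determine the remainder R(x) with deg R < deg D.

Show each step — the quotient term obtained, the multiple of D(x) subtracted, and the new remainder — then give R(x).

Step 1: lead(24x⁵ − 22x⁴ + 10x³ − 4x² − 3x − 5) ÷ lead(D) = 24x⁵ ÷ 3x = 8x⁴. Subtract (8x⁴)·D = 24x⁵ − 16x⁴. Remainder: −6x⁴ + 10x³ − 4x² − 3x − 5.
Step 2: lead(−6x⁴ + 10x³ − 4x² − 3x − 5) ÷ lead(D) = −6x⁴ ÷ 3x = −2x³. Subtract (−2x³)·D = −6x⁴ + 4x³. Remainder: 6x³ − 4x² − 3x − 5.
Step 3: lead(6x³ − 4x² − 3x − 5) ÷ lead(D) = 6x³ ÷ 3x = 2x². Subtract (2x²)·D = 6x³ − 4x². Remainder: −3x − 5.
Step 4: lead(−3x − 5) ÷ lead(D) = −3x ÷ 3x = −1. Subtract (−1)·D = −3x + 2. Remainder: −7.

R(x) = −7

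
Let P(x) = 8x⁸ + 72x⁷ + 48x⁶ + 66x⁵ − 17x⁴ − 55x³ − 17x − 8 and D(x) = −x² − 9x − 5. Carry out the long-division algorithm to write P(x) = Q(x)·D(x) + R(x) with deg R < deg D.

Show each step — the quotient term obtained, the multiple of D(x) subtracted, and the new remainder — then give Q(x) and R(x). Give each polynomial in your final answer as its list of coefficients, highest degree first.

Step 1: lead(8x⁸ + 72x⁷ + 48x⁶ + 66x⁵ − 17x⁴ − 55x³ − 17x − 8) ÷ lead(D) = 8x⁸ ÷ −x² = −8x⁶. Subtract (−8x⁶)·D = 8x⁸ + 72x⁷ + 40x⁶. Remainder: 8x⁶ + 66x⁵ − 17x⁴ − 55x³ − 17x − 8.
Step 2: lead(8x⁶ + 66x⁵ − 17x⁴ − 55x³ − 17x − 8) ÷ lead(D) = 8x⁶ ÷ −x² = −8x⁴. Subtract (−8x⁴)·D = 8x⁶ + 72x⁵ + 40x⁴. Remainder: −6x⁵ − 57x⁴ − 55x³ − 17x − 8.
Step 3: lead(−6x⁵ − 57x⁴ − 55x³ − 17x − 8) ÷ lead(D) = −6x⁵ ÷ −x² = 6x³. Subtract (6x³)·D = −6x⁵ − 54x⁴ − 30x³. Remainder: −3x⁴ − 25x³ − 17x − 8.
Step 4: lead(−3x⁴ − 25x³ − 17x − 8) ÷ lead(D) = −3x⁴ ÷ −x² = 3x². Subtract (3x²)·D = −3x⁴ − 27x³ − 15x². Remainder: 2x³ + 15x² − 17x − 8.
Step 5: lead(2x³ + 15x² − 17x − 8) ÷ lead(D) = 2x³ ÷ −x² = −2x. Subtract (−2x)·D = 2x³ + 18x² + 10x. Remainder: −3x² − 27x − 8.
Step 6: lead(−3x² − 27x − 8) ÷ lead(D) = −3x² ÷ −x² = 3. Subtract (3)·D = −3x² − 27x − 15. Remainder: 7.

Q = [-8, 0, -8, 6, 3, -2, 3]; R = [7]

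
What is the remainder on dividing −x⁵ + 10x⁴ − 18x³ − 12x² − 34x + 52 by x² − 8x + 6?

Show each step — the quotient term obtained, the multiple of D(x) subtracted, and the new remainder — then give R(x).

R(x) = 6x + 4

Step 1: lead(−x⁵ + 10x⁴ − 18x³ − 12x² − 34x + 52) ÷ lead(D) = −x⁵ ÷ x² = −x³. Subtract (−x³)·D = −x⁵ + 8x⁴ − 6x³. Remainder: 2x⁴ − 12x³ − 12x² − 34x + 52.
Step 2: lead(2x⁴ − 12x³ − 12x² − 34x + 52) ÷ lead(D) = 2x⁴ ÷ x² = 2x². Subtract (2x²)·D = 2x⁴ − 16x³ + 12x². Remainder: 4x³ − 24x² − 34x + 52.
Step 3: lead(4x³ − 24x² − 34x + 52) ÷ lead(D) = 4x³ ÷ x² = 4x. Subtract (4x)·D = 4x³ − 32x² + 24x. Remainder: 8x² − 58x + 52.
Step 4: lead(8x² − 58x + 52) ÷ lead(D) = 8x² ÷ x² = 8. Subtract (8)·D = 8x² − 64x + 48. Remainder: 6x + 4.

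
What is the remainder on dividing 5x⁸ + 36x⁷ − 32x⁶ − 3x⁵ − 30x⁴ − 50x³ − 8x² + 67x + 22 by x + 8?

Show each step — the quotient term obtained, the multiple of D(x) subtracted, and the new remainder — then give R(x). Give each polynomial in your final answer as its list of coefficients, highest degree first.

R = [-2]

Step 1: lead(5x⁸ + 36x⁷ − 32x⁶ − 3x⁵ − 30x⁴ − 50x³ − 8x² + 67x + 22) ÷ lead(D) = 5x⁸ ÷ x = 5x⁷. Subtract (5x⁷)·D = 5x⁸ + 40x⁷. Remainder: −4x⁷ − 32x⁶ − 3x⁵ − 30x⁴ − 50x³ − 8x² + 67x + 22.
Step 2: lead(−4x⁷ − 32x⁶ − 3x⁵ − 30x⁴ − 50x³ − 8x² + 67x + 22) ÷ lead(D) = −4x⁷ ÷ x = −4x⁶. Subtract (−4x⁶)·D = −4x⁷ − 32x⁶. Remainder: −3x⁵ − 30x⁴ − 50x³ − 8x² + 67x + 22.
Step 3: lead(−3x⁵ − 30x⁴ − 50x³ − 8x² + 67x + 22) ÷ lead(D) = −3x⁵ ÷ x = −3x⁴. Subtract (−3x⁴)·D = −3x⁵ − 24x⁴. Remainder: −6x⁴ − 50x³ − 8x² + 67x + 22.
Step 4: lead(−6x⁴ − 50x³ − 8x² + 67x + 22) ÷ lead(D) = −6x⁴ ÷ x = −6x³. Subtract (−6x³)·D = −6x⁴ − 48x³. Remainder: −2x³ − 8x² + 67x + 22.
Step 5: lead(−2x³ − 8x² + 67x + 22) ÷ lead(D) = −2x³ ÷ x = −2x². Subtract (−2x²)·D = −2x³ − 16x². Remainder: 8x² + 67x + 22.
Step 6: lead(8x² + 67x + 22) ÷ lead(D) = 8x² ÷ x = 8x. Subtract (8x)·D = 8x² + 64x. Remainder: 3x + 22.
Step 7: lead(3x + 22) ÷ lead(D) = 3x ÷ x = 3. Subtract (3)·D = 3x + 24. Remainder: −2.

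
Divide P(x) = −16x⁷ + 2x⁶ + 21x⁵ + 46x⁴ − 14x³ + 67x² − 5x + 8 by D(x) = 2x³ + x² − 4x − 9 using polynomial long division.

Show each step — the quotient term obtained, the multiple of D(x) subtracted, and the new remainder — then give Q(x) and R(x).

Q(x) = −8x⁴ + 5x³ − 8x² + x − 1; R(x) = −1

Step 1: lead(−16x⁷ + 2x⁶ + 21x⁵ + 46x⁴ − 14x³ + 67x² − 5x + 8) ÷ lead(D) = −16x⁷ ÷ 2x³ = −8x⁴. Subtract (−8x⁴)·D = −16x⁷ − 8x⁶ + 32x⁵ + 72x⁴. Remainder: 10x⁶ − 11x⁵ − 26x⁴ − 14x³ + 67x² − 5x + 8.
Step 2: lead(10x⁶ − 11x⁵ − 26x⁴ − 14x³ + 67x² − 5x + 8) ÷ lead(D) = 10x⁶ ÷ 2x³ = 5x³. Subtract (5x³)·D = 10x⁶ + 5x⁵ − 20x⁴ − 45x³. Remainder: −16x⁵ − 6x⁴ + 31x³ + 67x² − 5x + 8.
Step 3: lead(−16x⁵ − 6x⁴ + 31x³ + 67x² − 5x + 8) ÷ lead(D) = −16x⁵ ÷ 2x³ = −8x². Subtract (−8x²)·D = −16x⁵ − 8x⁴ + 32x³ + 72x². Remainder: 2x⁴ − x³ − 5x² − 5x + 8.
Step 4: lead(2x⁴ − x³ − 5x² − 5x + 8) ÷ lead(D) = 2x⁴ ÷ 2x³ = x. Subtract (x)·D = 2x⁴ + x³ − 4x² − 9x. Remainder: −2x³ − x² + 4x + 8.
Step 5: lead(−2x³ − x² + 4x + 8) ÷ lead(D) = −2x³ ÷ 2x³ = −1. Subtract (−1)·D = −2x³ − x² + 4x + 9. Remainder: −1.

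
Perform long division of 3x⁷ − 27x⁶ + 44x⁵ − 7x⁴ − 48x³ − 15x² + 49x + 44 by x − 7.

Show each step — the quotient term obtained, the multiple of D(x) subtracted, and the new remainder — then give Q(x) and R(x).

Q(x) = 3x⁶ − 6x⁵ + 2x⁴ + 7x³ + x² − 8x − 7; R(x) = −5

Step 1: lead(3x⁷ − 27x⁶ + 44x⁵ − 7x⁴ − 48x³ − 15x² + 49x + 44) ÷ lead(D) = 3x⁷ ÷ x = 3x⁶. Subtract (3x⁶)·D = 3x⁷ − 21x⁶. Remainder: −6x⁶ + 44x⁵ − 7x⁴ − 48x³ − 15x² + 49x + 44.
Step 2: lead(−6x⁶ + 44x⁵ − 7x⁴ − 48x³ − 15x² + 49x + 44) ÷ lead(D) = −6x⁶ ÷ x = −6x⁵. Subtract (−6x⁵)·D = −6x⁶ + 42x⁵. Remainder: 2x⁵ − 7x⁴ − 48x³ − 15x² + 49x + 44.
Step 3: lead(2x⁵ − 7x⁴ − 48x³ − 15x² + 49x + 44) ÷ lead(D) = 2x⁵ ÷ x = 2x⁴. Subtract (2x⁴)·D = 2x⁵ − 14x⁴. Remainder: 7x⁴ − 48x³ − 15x² + 49x + 44.
Step 4: lead(7x⁴ − 48x³ − 15x² + 49x + 44) ÷ lead(D) = 7x⁴ ÷ x = 7x³. Subtract (7x³)·D = 7x⁴ − 49x³. Remainder: x³ − 15x² + 49x + 44.
Step 5: lead(x³ − 15x² + 49x + 44) ÷ lead(D) = x³ ÷ x = x². Subtract (x²)·D = x³ − 7x². Remainder: −8x² + 49x + 44.
Step 6: lead(−8x² + 49x + 44) ÷ lead(D) = −8x² ÷ x = −8x. Subtract (−8x)·D = −8x² + 56x. Remainder: −7x + 44.
Step 7: lead(−7x + 44) ÷ lead(D) = −7x ÷ x = −7. Subtract (−7)·D = −7x + 49. Remainder: −5.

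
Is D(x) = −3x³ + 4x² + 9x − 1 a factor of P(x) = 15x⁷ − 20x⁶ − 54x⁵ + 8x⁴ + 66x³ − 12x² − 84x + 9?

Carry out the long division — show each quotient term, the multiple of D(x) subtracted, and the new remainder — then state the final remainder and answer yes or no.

Step 1: lead(15x⁷ − 20x⁶ − 54x⁵ + 8x⁴ + 66x³ − 12x² − 84x + 9) ÷ lead(D) = 15x⁷ ÷ −3x³ = −5x⁴. Subtract (−5x⁴)·D = 15x⁷ − 20x⁶ − 45x⁵ + 5x⁴. Remainder: −9x⁵ + 3x⁴ + 66x³ − 12x² − 84x + 9.
Step 2: lead(−9x⁵ + 3x⁴ + 66x³ − 12x² − 84x + 9) ÷ lead(D) = −9x⁵ ÷ −3x³ = 3x². Subtract (3x²)·D = −9x⁵ + 12x⁴ + 27x³ − 3x². Remainder: −9x⁴ + 39x³ − 9x² − 84x + 9.
Step 3: lead(−9x⁴ + 39x³ − 9x² − 84x + 9) ÷ lead(D) = −9x⁴ ÷ −3x³ = 3x. Subtract (3x)·D = −9x⁴ + 12x³ + 27x² − 3x. Remainder: 27x³ − 36x² − 81x + 9.
Step 4: lead(27x³ − 36x² − 81x + 9) ÷ lead(D) = 27x³ ÷ −3x³ = −9. Subtract (−9)·D = 27x³ − 36x² − 81x + 9. Remainder: 0.

R(x) = 0, so D(x) is a factor of P(x). yes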